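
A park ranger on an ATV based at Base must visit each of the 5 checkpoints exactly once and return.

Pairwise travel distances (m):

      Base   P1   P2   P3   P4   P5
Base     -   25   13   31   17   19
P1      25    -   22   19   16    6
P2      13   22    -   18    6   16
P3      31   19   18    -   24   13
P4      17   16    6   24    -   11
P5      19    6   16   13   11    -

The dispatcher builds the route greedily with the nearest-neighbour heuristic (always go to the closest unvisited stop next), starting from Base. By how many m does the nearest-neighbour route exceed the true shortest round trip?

3 m longer than the optimal tour.

From Base: P2=13, P4=17, P5=19, P1=25, P3=31 → choose P2 (13).
From P2: P4=6, P5=16, P3=18, P1=22 → choose P4 (6).
From P4: P5=11, P1=16, P3=24 → choose P5 (11).
From P5: P1=6, P3=13 → choose P1 (6).
From P1: P3=19 → choose P3 (19).
NN route Base → P2 → P4 → P5 → P1 → P3 → Base costs 86.
Optimal: Base → P2 → P3 → P5 → P1 → P4 → Base costs 83 (by enumerating all 60 distinct tours).
Excess = 86 − 83 = 3.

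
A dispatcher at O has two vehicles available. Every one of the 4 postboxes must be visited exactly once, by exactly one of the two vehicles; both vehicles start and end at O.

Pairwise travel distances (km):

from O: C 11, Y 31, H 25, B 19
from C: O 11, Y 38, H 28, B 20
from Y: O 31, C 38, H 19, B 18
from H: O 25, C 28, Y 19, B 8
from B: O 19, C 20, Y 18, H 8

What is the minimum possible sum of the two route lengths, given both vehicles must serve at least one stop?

Try each way of splitting the stops between the two vehicles (each non-empty) and, for each split, find the best tour for each vehicle:
  {C} + {Y, H, B}: 22 + 77 = 99
  {Y} + {C, H, B}: 62 + 64 = 126
  {C, Y} + {H, B}: 80 + 52 = 132
  {H} + {C, Y, B}: 50 + 80 = 130
  {C, H} + {Y, B}: 64 + 68 = 132
  {Y, H} + {C, B}: 75 + 50 = 125
  … (7 splits in total)
Best: vehicle 1 O → C → O = 22; vehicle 2 O → Y → H → B → O = 77; combined 99.

Minimum combined distance: 99 km.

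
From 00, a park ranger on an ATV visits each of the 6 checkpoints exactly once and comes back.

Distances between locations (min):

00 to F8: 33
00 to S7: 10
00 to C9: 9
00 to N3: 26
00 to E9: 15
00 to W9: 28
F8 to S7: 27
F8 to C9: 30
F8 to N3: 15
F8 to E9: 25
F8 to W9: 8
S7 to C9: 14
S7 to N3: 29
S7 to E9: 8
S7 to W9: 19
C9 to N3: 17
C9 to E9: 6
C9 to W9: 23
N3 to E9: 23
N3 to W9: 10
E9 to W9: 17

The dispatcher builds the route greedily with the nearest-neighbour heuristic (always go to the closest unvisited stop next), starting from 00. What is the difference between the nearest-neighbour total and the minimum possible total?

The nearest-neighbour route is 7 min longer than optimal.

00: C9=9, S7=10, E9=15, N3=26, W9=28, F8=33 ⇒ C9
C9: E9=6, S7=14, N3=17, W9=23, F8=30 ⇒ E9
E9: S7=8, W9=17, N3=23, F8=25 ⇒ S7
S7: W9=19, F8=27, N3=29 ⇒ W9
W9: F8=8, N3=10 ⇒ F8
F8: N3=15 ⇒ N3
NN route 00 → C9 → E9 → S7 → W9 → F8 → N3 → 00 costs 91.
Optimal: 00 → S7 → E9 → W9 → F8 → N3 → C9 → 00 costs 84 (by enumerating all 360 distinct tours).
Excess = 91 − 84 = 7.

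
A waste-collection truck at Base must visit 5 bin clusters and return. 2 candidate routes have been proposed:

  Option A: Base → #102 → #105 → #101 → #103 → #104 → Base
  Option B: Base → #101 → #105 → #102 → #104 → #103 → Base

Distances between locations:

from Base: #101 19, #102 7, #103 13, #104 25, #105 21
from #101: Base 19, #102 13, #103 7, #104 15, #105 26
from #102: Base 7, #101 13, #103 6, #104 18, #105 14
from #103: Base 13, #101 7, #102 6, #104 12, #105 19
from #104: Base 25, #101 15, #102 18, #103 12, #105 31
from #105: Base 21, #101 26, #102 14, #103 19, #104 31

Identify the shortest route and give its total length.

91 — Option A is the shortest.

Option A: 7 + 14 + 26 + 7 + 12 + 25 = 91
Option B: 19 + 26 + 14 + 18 + 12 + 13 = 102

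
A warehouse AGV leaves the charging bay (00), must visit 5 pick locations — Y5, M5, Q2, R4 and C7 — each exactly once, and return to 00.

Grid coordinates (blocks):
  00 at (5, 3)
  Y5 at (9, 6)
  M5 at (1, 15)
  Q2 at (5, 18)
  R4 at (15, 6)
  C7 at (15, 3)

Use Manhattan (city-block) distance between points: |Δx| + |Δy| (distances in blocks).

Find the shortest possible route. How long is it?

There are 60 distinct closed tours to check (reversals are equivalent).
00→Y5→M5→Q2→R4→C7→00: 7+17+7+22+3+10 = 66
00→Y5→M5→Q2→C7→R4→00: 7+17+7+25+3+13 = 72
00→Y5→M5→R4→Q2→C7→00: 7+17+23+22+25+10 = 104
00→Y5→M5→R4→C7→Q2→00: 7+17+23+3+25+15 = 90
00→Y5→M5→C7→Q2→R4→00: 7+17+26+25+22+13 = 110
00→Y5→M5→C7→R4→Q2→00: 7+17+26+3+22+15 = 90
00→Y5→Q2→M5→R4→C7→00: 7+16+7+23+3+10 = 66
00→Y5→Q2→M5→C7→R4→00: 7+16+7+26+3+13 = 72
00→Y5→Q2→R4→M5→C7→00: 7+16+22+23+26+10 = 104
00→Y5→Q2→R4→C7→M5→00: 7+16+22+3+26+16 = 90
00→Y5→Q2→C7→M5→R4→00: 7+16+25+26+23+13 = 110
00→Y5→Q2→C7→R4→M5→00: 7+16+25+3+23+16 = 90
00→Y5→R4→M5→Q2→C7→00: 7+6+23+7+25+10 = 78
00→Y5→R4→M5→C7→Q2→00: 7+6+23+26+25+15 = 102
… (46 more)
00→M5→Q2→Y5→R4→C7→00: 16+7+16+6+3+10 = 58  ← best
The minimum is 58.
One optimal route: 00 → M5 → Q2 → Y5 → R4 → C7 → 00 (or its reverse).

58 blocks — the shortest possible round trip.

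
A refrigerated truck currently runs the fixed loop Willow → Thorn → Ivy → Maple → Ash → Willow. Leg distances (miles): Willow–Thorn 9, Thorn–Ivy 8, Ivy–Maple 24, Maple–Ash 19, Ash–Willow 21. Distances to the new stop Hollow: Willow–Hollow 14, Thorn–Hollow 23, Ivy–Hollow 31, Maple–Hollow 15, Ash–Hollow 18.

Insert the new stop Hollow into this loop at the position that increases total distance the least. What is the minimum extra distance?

Adding 11 miles by placing Hollow on the Ash–Willow leg.

Insertion cost between consecutive stops i–j is d(i,Hollow) + d(Hollow,j) − d(i,j):
  between Willow and Thorn: 14 + 23 − 9 = 28
  between Thorn and Ivy: 23 + 31 − 8 = 46
  between Ivy and Maple: 31 + 15 − 24 = 22
  between Maple and Ash: 15 + 18 − 19 = 14
  between Ash and Willow: 18 + 14 − 21 = 11
Cheapest insertion is between Ash and Willow, adding 11.
New total = 81 + 11 = 92.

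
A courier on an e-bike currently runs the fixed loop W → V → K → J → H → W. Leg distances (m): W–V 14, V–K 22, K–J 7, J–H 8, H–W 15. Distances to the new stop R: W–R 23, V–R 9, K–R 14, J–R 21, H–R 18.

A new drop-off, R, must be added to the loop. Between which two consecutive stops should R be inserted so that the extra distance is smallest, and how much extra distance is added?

Insertion cost between consecutive stops i–j is d(i,R) + d(R,j) − d(i,j):
  between W and V: 23 + 9 − 14 = 18
  between V and K: 9 + 14 − 22 = 1
  between K and J: 14 + 21 − 7 = 28
  between J and H: 21 + 18 − 8 = 31
  between H and W: 18 + 23 − 15 = 26
Cheapest insertion is between V and K, adding 1.
New total = 66 + 1 = 67.

+1 m — insert R between V and K.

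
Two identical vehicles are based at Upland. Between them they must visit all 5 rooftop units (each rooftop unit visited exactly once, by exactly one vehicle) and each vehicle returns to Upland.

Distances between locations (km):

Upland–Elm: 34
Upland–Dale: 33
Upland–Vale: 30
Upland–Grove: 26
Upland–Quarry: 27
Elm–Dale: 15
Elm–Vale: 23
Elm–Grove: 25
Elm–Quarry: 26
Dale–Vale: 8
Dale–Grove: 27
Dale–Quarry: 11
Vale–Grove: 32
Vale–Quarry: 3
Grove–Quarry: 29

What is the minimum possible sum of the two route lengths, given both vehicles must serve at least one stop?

Try each way of splitting the stops between the two vehicles (each non-empty) and, for each split, find the best tour for each vehicle:
  {Elm} + {Dale, Vale, Grove, Quarry}: 68 + 91 = 159
  {Dale} + {Elm, Vale, Grove, Quarry}: 66 + 104 = 170
  {Elm, Dale} + {Vale, Grove, Quarry}: 82 + 88 = 170
  {Vale} + {Elm, Dale, Grove, Quarry}: 60 + 104 = 164
  {Elm, Vale} + {Dale, Grove, Quarry}: 87 + 91 = 178
  {Dale, Vale} + {Elm, Grove, Quarry}: 71 + 104 = 175
  … (15 splits in total)
  {Grove} + {Elm, Dale, Vale, Quarry}: 52 + 87 = 139  ← best
Best: vehicle 1 Upland → Grove → Upland = 52; vehicle 2 Upland → Elm → Dale → Vale → Quarry → Upland = 87; combined 139.

Minimum combined distance: 139 km.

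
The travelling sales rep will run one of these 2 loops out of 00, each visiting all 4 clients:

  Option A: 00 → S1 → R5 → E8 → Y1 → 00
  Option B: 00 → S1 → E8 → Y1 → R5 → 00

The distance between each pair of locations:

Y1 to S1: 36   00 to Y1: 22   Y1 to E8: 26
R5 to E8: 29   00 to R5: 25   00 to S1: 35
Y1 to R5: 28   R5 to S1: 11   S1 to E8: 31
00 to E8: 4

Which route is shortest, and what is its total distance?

Shortest is Option A, total 123.

Option A: 35 + 11 + 29 + 26 + 22 = 123
Option B: 35 + 31 + 26 + 28 + 25 = 145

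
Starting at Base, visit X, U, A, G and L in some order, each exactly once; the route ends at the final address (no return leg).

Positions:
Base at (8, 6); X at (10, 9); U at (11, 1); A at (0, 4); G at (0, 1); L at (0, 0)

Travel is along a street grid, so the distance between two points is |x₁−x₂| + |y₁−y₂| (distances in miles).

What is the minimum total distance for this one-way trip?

There are 5! = 120 possible orderings.
Base - X - U - A - G - L: 5+9+14+3+1 = 32
Base - X - U - A - L - G: 5+9+14+4+1 = 33
Base - X - U - G - A - L: 5+9+11+3+4 = 32
Base - X - U - G - L - A: 5+9+11+1+4 = 30
Base - X - U - L - A - G: 5+9+12+4+3 = 33
Base - X - U - L - G - A: 5+9+12+1+3 = 30
Base - X - A - U - G - L: 5+15+14+11+1 = 46
Base - X - A - U - L - G: 5+15+14+12+1 = 47
Base - X - A - G - U - L: 5+15+3+11+12 = 46
Base - X - A - G - L - U: 5+15+3+1+12 = 36
Base - X - A - L - U - G: 5+15+4+12+11 = 47
Base - X - A - L - G - U: 5+15+4+1+11 = 36
Base - X - G - U - A - L: 5+18+11+14+4 = 52
Base - X - G - U - L - A: 5+18+11+12+4 = 50
… (106 more)
The minimum is 30.
One shortest path: Base → X → U → G → L → A.

30 miles — the minimum one-way total.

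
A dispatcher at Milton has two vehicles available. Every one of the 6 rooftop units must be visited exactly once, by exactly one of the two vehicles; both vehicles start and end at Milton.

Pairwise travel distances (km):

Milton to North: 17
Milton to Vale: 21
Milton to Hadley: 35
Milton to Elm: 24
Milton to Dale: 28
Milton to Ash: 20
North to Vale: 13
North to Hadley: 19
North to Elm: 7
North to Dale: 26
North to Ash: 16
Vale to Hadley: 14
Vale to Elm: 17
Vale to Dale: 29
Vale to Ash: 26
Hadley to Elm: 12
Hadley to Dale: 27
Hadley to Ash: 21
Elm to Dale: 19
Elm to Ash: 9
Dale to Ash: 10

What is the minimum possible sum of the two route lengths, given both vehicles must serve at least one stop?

There are 2^5 − 1 = 31 ways to divide the 6 stops into two non-empty groups. For each, the best each vehicle can do is its own shortest tour through its group:
  {North} + {Vale, Hadley, Elm, Dale, Ash}: 34 + 94 = 128
  {Vale} + {North, Hadley, Elm, Dale, Ash}: 42 + 93 = 135
  {North, Vale} + {Hadley, Elm, Dale, Ash}: 51 + 93 = 144
  {Hadley} + {North, Vale, Elm, Dale, Ash}: 70 + 88 = 158
  {North, Hadley} + {Vale, Elm, Dale, Ash}: 71 + 85 = 156
  {Vale, Hadley} + {North, Elm, Dale, Ash}: 70 + 71 = 141
  … (31 splits in total)
Best: vehicle 1 Milton → North → Milton = 34; vehicle 2 Milton → Vale → Hadley → Elm → Ash → Dale → Milton = 94; combined 128.

128 km — the smallest possible combined total.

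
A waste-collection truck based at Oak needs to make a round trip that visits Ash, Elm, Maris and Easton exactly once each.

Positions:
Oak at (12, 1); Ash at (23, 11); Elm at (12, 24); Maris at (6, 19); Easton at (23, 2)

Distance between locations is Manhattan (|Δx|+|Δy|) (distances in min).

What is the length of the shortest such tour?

There are 12 distinct closed tours to check (reversals are equivalent).
Oak - Ash - Elm - Maris - Easton - Oak: 21+24+11+34+12 = 102
Oak - Ash - Elm - Easton - Maris - Oak: 21+24+33+34+24 = 136
Oak - Ash - Maris - Elm - Easton - Oak: 21+25+11+33+12 = 102
Oak - Ash - Maris - Easton - Elm - Oak: 21+25+34+33+23 = 136
Oak - Ash - Easton - Elm - Maris - Oak: 21+9+33+11+24 = 98
Oak - Ash - Easton - Maris - Elm - Oak: 21+9+34+11+23 = 98
Oak - Elm - Ash - Maris - Easton - Oak: 23+24+25+34+12 = 118
Oak - Elm - Ash - Easton - Maris - Oak: 23+24+9+34+24 = 114
Oak - Elm - Maris - Ash - Easton - Oak: 23+11+25+9+12 = 80
Oak - Elm - Easton - Ash - Maris - Oak: 23+33+9+25+24 = 114
Oak - Maris - Ash - Elm - Easton - Oak: 24+25+24+33+12 = 118
Oak - Maris - Elm - Ash - Easton - Oak: 24+11+24+9+12 = 80
The minimum is 80.
One optimal route: Oak → Elm → Maris → Ash → Easton → Oak (or its reverse).

Shortest round trip = 80 min.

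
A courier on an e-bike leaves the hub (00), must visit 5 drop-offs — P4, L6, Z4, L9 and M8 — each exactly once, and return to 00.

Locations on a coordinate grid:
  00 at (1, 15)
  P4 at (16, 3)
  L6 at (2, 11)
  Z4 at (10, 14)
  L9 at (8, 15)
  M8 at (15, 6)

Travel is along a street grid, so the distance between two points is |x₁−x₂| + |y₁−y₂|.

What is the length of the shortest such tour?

Shortest round trip = 54.

00→P4→L6→Z4→L9→M8→00: 27+22+11+3+16+23 = 102
00→P4→L6→Z4→M8→L9→00: 27+22+11+13+16+7 = 96
00→P4→L6→L9→Z4→M8→00: 27+22+10+3+13+23 = 98
00→P4→L6→L9→M8→Z4→00: 27+22+10+16+13+10 = 98
00→P4→L6→M8→Z4→L9→00: 27+22+18+13+3+7 = 90
00→P4→L6→M8→L9→Z4→00: 27+22+18+16+3+10 = 96
00→P4→Z4→L6→L9→M8→00: 27+17+11+10+16+23 = 104
00→P4→Z4→L6→M8→L9→00: 27+17+11+18+16+7 = 96
00→P4→Z4→L9→L6→M8→00: 27+17+3+10+18+23 = 98
00→P4→Z4→L9→M8→L6→00: 27+17+3+16+18+5 = 86
00→P4→Z4→M8→L6→L9→00: 27+17+13+18+10+7 = 92
00→P4→Z4→M8→L9→L6→00: 27+17+13+16+10+5 = 88
00→P4→L9→L6→Z4→M8→00: 27+20+10+11+13+23 = 104
00→P4→L9→L6→M8→Z4→00: 27+20+10+18+13+10 = 98
… (46 more)
00→L6→P4→M8→Z4→L9→00: 5+22+4+13+3+7 = 54  ← best
The minimum is 54.
One optimal route: 00 → L6 → P4 → M8 → Z4 → L9 → 00 (or its reverse).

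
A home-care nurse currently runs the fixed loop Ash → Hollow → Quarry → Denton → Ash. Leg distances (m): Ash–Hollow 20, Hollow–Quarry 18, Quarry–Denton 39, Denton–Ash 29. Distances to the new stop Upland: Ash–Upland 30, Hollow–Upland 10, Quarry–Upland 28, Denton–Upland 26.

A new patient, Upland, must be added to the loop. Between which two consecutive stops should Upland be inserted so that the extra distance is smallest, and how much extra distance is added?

Insertion cost between consecutive stops i–j is d(i,Upland) + d(Upland,j) − d(i,j):
  between Ash and Hollow: 30 + 10 − 20 = 20
  between Hollow and Quarry: 10 + 28 − 18 = 20
  between Quarry and Denton: 28 + 26 − 39 = 15
  between Denton and Ash: 26 + 30 − 29 = 27
Cheapest insertion is between Quarry and Denton, adding 15.
New total = 106 + 15 = 121.

+15 m — insert Upland between Quarry and Denton.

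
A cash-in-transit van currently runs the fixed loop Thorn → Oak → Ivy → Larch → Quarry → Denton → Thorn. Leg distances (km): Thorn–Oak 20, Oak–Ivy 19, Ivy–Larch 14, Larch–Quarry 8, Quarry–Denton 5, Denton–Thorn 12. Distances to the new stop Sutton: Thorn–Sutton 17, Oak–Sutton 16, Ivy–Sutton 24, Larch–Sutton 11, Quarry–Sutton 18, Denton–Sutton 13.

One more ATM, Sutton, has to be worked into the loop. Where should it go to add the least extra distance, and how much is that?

Adding 13 km by placing Sutton on the Thorn–Oak leg.

Insertion cost between consecutive stops i–j is d(i,Sutton) + d(Sutton,j) − d(i,j):
  between Thorn and Oak: 17 + 16 − 20 = 13
  between Oak and Ivy: 16 + 24 − 19 = 21
  between Ivy and Larch: 24 + 11 − 14 = 21
  between Larch and Quarry: 11 + 18 − 8 = 21
  between Quarry and Denton: 18 + 13 − 5 = 26
  between Denton and Thorn: 13 + 17 − 12 = 18
Cheapest insertion is between Thorn and Oak, adding 13.
New total = 78 + 13 = 91.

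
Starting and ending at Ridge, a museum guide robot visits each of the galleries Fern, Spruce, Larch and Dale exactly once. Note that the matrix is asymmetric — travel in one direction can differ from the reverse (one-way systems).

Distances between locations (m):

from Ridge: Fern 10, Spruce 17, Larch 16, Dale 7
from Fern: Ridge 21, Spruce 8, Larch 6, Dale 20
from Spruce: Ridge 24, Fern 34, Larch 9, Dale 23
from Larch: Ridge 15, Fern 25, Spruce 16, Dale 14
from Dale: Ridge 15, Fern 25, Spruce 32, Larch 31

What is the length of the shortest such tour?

Ridge→Fern→Spruce→Larch→Dale→Ridge: 10+8+9+14+15 = 56
Ridge→Fern→Spruce→Dale→Larch→Ridge: 10+8+23+31+15 = 87
Ridge→Fern→Larch→Spruce→Dale→Ridge: 10+6+16+23+15 = 70
Ridge→Fern→Larch→Dale→Spruce→Ridge: 10+6+14+32+24 = 86
Ridge→Fern→Dale→Spruce→Larch→Ridge: 10+20+32+9+15 = 86
Ridge→Fern→Dale→Larch→Spruce→Ridge: 10+20+31+16+24 = 101
Ridge→Spruce→Fern→Larch→Dale→Ridge: 17+34+6+14+15 = 86
Ridge→Spruce→Fern→Dale→Larch→Ridge: 17+34+20+31+15 = 117
Ridge→Spruce→Larch→Fern→Dale→Ridge: 17+9+25+20+15 = 86
Ridge→Spruce→Larch→Dale→Fern→Ridge: 17+9+14+25+21 = 86
Ridge→Spruce→Dale→Fern→Larch→Ridge: 17+23+25+6+15 = 86
Ridge→Spruce→Dale→Larch→Fern→Ridge: 17+23+31+25+21 = 117
Ridge→Larch→Fern→Spruce→Dale→Ridge: 16+25+8+23+15 = 87
Ridge→Larch→Fern→Dale→Spruce→Ridge: 16+25+20+32+24 = 117
… (10 more)
The minimum is 56.
One optimal route: Ridge → Fern → Spruce → Larch → Dale → Ridge.

56 m — the shortest possible round trip.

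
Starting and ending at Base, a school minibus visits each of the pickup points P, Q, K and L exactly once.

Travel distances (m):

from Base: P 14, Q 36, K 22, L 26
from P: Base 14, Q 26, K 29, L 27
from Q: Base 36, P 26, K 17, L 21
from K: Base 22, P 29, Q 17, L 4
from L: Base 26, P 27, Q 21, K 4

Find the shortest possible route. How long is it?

87 m — the shortest possible round trip.

There are 12 distinct closed tours to check (reversals are equivalent).
Base - P - Q - K - L - Base: 14+26+17+4+26 = 87
Base - P - Q - L - K - Base: 14+26+21+4+22 = 87
Base - P - K - Q - L - Base: 14+29+17+21+26 = 107
Base - P - K - L - Q - Base: 14+29+4+21+36 = 104
Base - P - L - Q - K - Base: 14+27+21+17+22 = 101
Base - P - L - K - Q - Base: 14+27+4+17+36 = 98
Base - Q - P - K - L - Base: 36+26+29+4+26 = 121
Base - Q - P - L - K - Base: 36+26+27+4+22 = 115
Base - Q - K - P - L - Base: 36+17+29+27+26 = 135
Base - Q - L - P - K - Base: 36+21+27+29+22 = 135
Base - K - P - Q - L - Base: 22+29+26+21+26 = 124
Base - K - Q - P - L - Base: 22+17+26+27+26 = 118
The minimum is 87.
One optimal route: Base → P → Q → K → L → Base (or its reverse).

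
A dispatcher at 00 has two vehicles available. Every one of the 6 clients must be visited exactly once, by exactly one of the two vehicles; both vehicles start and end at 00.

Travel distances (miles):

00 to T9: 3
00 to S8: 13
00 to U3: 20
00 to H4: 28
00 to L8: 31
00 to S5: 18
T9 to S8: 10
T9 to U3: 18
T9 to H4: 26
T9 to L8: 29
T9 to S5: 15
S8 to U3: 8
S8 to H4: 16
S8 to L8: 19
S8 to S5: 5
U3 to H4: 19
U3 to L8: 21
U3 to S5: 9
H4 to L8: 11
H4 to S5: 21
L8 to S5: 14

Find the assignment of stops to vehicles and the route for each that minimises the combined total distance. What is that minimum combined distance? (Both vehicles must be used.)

88 miles — the smallest possible combined total.

Try each way of splitting the stops between the two vehicles (each non-empty) and, for each split, find the best tour for each vehicle:
  {T9} + {S8, U3, H4, L8, S5}: 6 + 82 = 88
  {S8} + {T9, U3, H4, L8, S5}: 26 + 82 = 108
  {T9, S8} + {U3, H4, L8, S5}: 26 + 82 = 108
  {U3} + {T9, S8, H4, L8, S5}: 40 + 71 = 111
  {T9, U3} + {S8, H4, L8, S5}: 41 + 71 = 112
  {S8, U3} + {T9, H4, L8, S5}: 41 + 71 = 112
  … (31 splits in total)
Best: vehicle 1 00 → T9 → 00 = 6; vehicle 2 00 → S8 → S5 → L8 → H4 → U3 → 00 = 82; combined 88.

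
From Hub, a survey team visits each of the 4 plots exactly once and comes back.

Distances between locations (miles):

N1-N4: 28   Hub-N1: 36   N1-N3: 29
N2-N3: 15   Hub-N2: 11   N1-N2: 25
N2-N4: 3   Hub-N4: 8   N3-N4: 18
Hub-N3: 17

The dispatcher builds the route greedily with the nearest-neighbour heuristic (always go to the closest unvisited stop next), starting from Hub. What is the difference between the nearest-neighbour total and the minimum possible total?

The nearest-neighbour route is 9 miles longer than optimal.

Hub: N4=8, N2=11, N3=17, N1=36 ⇒ N4
N4: N2=3, N3=18, N1=28 ⇒ N2
N2: N3=15, N1=25 ⇒ N3
N3: N1=29 ⇒ N1
NN route Hub → N4 → N2 → N3 → N1 → Hub costs 91.
Optimal: Hub → N3 → N1 → N2 → N4 → Hub costs 82 (by enumerating all 12 distinct tours).
Excess = 91 − 82 = 9.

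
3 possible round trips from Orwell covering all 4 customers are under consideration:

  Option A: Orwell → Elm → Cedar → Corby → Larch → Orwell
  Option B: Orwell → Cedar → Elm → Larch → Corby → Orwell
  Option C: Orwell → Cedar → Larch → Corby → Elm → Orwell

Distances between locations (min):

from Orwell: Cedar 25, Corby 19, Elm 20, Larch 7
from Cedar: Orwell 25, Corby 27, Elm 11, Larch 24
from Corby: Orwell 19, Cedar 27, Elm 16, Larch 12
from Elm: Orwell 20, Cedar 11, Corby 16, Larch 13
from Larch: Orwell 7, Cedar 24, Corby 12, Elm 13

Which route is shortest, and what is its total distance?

Shortest is Option A, total 77 min.

Option A: 20 + 11 + 27 + 12 + 7 = 77
Option B: 25 + 11 + 13 + 12 + 19 = 80
Option C: 25 + 24 + 12 + 16 + 20 = 97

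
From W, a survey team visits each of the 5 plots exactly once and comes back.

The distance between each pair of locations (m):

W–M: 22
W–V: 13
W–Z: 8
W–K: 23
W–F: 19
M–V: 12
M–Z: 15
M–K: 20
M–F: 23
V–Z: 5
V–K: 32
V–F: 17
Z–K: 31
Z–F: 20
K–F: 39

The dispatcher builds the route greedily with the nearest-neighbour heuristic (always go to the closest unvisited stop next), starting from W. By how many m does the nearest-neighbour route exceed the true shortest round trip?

From W: Z=8, V=13, F=19, M=22, K=23 → choose Z (8).
From Z: V=5, M=15, F=20, K=31 → choose V (5).
From V: M=12, F=17, K=32 → choose M (12).
From M: K=20, F=23 → choose K (20).
From K: F=39 → choose F (39).
NN route W → Z → V → M → K → F → W costs 103.
Optimal: W → Z → V → F → M → K → W costs 96 (by enumerating all 60 distinct tours).
Excess = 103 − 96 = 7.

7 m longer than the optimal tour.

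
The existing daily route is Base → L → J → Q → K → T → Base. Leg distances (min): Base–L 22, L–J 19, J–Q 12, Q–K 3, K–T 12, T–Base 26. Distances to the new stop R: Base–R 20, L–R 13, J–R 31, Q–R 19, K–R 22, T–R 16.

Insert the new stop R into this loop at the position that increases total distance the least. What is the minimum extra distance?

Minimum extra distance: 10 min, inserting R between T and Base.

Insertion cost between consecutive stops i–j is d(i,R) + d(R,j) − d(i,j):
  between Base and L: 20 + 13 − 22 = 11
  between L and J: 13 + 31 − 19 = 25
  between J and Q: 31 + 19 − 12 = 38
  between Q and K: 19 + 22 − 3 = 38
  between K and T: 22 + 16 − 12 = 26
  between T and Base: 16 + 20 − 26 = 10
Cheapest insertion is between T and Base, adding 10.
New total = 94 + 10 = 104.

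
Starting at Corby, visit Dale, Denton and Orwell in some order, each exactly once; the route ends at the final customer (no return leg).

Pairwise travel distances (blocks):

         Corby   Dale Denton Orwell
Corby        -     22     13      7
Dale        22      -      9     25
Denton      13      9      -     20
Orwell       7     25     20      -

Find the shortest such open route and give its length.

Shortest open route: 36 blocks.

There are 3! = 6 possible orderings.
Corby→Dale→Denton→Orwell: 22+9+20 = 51
Corby→Dale→Orwell→Denton: 22+25+20 = 67
Corby→Denton→Dale→Orwell: 13+9+25 = 47
Corby→Denton→Orwell→Dale: 13+20+25 = 58
Corby→Orwell→Dale→Denton: 7+25+9 = 41
Corby→Orwell→Denton→Dale: 7+20+9 = 36
The minimum is 36.
One shortest path: Corby → Orwell → Denton → Dale.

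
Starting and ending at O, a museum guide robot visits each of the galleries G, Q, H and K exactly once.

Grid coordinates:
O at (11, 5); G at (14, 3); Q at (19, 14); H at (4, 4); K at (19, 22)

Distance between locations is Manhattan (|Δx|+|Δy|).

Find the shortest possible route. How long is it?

There are 12 distinct closed tours to check (reversals are equivalent).
O→G→Q→H→K→O: 5+16+25+33+25 = 104
O→G→Q→K→H→O: 5+16+8+33+8 = 70
O→G→H→Q→K→O: 5+11+25+8+25 = 74
O→G→H→K→Q→O: 5+11+33+8+17 = 74
O→G→K→Q→H→O: 5+24+8+25+8 = 70
O→G→K→H→Q→O: 5+24+33+25+17 = 104
O→Q→G→H→K→O: 17+16+11+33+25 = 102
O→Q→G→K→H→O: 17+16+24+33+8 = 98
O→Q→H→G→K→O: 17+25+11+24+25 = 102
O→Q→K→G→H→O: 17+8+24+11+8 = 68
O→H→G→Q→K→O: 8+11+16+8+25 = 68
O→H→Q→G→K→O: 8+25+16+24+25 = 98
The minimum is 68.
One optimal route: O → Q → K → G → H → O (or its reverse).

68 — the shortest possible round trip.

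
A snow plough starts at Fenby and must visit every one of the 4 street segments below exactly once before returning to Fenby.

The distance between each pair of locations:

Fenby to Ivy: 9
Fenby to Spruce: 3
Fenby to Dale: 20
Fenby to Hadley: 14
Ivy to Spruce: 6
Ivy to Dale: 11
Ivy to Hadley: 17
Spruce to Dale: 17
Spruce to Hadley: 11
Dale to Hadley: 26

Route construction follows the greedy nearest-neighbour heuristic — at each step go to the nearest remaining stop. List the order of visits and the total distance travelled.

At Fenby the remaining stops are Spruce 3, Ivy 9, Hadley 14, Dale 20; go to Spruce.
At Spruce the remaining stops are Ivy 6, Hadley 11, Dale 17; go to Ivy.
At Ivy the remaining stops are Dale 11, Hadley 17; go to Dale.
At Dale the remaining stops are Hadley 26; go to Hadley.
Return Hadley→Fenby: 14.
Total = 3 + 6 + 11 + 26 + 14 = 60.

60 along Fenby → Spruce → Ivy → Dale → Hadley → Fenby.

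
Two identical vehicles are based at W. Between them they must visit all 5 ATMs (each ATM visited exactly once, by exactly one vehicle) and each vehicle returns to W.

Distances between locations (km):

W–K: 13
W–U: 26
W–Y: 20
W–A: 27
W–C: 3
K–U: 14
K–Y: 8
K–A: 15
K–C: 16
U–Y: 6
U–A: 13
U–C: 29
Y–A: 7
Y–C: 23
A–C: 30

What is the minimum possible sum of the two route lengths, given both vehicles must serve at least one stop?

73 km — the smallest possible combined total.

Try each way of splitting the stops between the two vehicles (each non-empty) and, for each split, find the best tour for each vehicle:
  {K} + {U, Y, A, C}: 26 + 72 = 98
  {U} + {K, Y, A, C}: 52 + 61 = 113
  {K, U} + {Y, A, C}: 53 + 60 = 113
  {Y} + {K, U, A, C}: 40 + 73 = 113
  {K, Y} + {U, A, C}: 41 + 72 = 113
  {U, Y} + {K, A, C}: 52 + 61 = 113
  … (15 splits in total)
  {K, U, Y, A} + {C}: 67 + 6 = 73  ← best
Best: vehicle 1 W → K → U → Y → A → W = 67; vehicle 2 W → C → W = 6; combined 73.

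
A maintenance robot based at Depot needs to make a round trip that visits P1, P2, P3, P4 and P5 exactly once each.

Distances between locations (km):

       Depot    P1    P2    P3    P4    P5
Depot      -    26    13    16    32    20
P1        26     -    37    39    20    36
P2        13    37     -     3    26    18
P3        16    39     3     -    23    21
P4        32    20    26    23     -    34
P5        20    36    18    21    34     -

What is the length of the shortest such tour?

With 5 stops there are 5!/2 = 60 distinct round trips (a route and its reverse cost the same).
Depot - P1 - P2 - P3 - P4 - P5 - Depot: 26+37+3+23+34+20 = 143
Depot - P1 - P2 - P3 - P5 - P4 - Depot: 26+37+3+21+34+32 = 153
Depot - P1 - P2 - P4 - P3 - P5 - Depot: 26+37+26+23+21+20 = 153
Depot - P1 - P2 - P4 - P5 - P3 - Depot: 26+37+26+34+21+16 = 160
Depot - P1 - P2 - P5 - P3 - P4 - Depot: 26+37+18+21+23+32 = 157
Depot - P1 - P2 - P5 - P4 - P3 - Depot: 26+37+18+34+23+16 = 154
Depot - P1 - P3 - P2 - P4 - P5 - Depot: 26+39+3+26+34+20 = 148
Depot - P1 - P3 - P2 - P5 - P4 - Depot: 26+39+3+18+34+32 = 152
Depot - P1 - P3 - P4 - P2 - P5 - Depot: 26+39+23+26+18+20 = 152
Depot - P1 - P3 - P4 - P5 - P2 - Depot: 26+39+23+34+18+13 = 153
Depot - P1 - P3 - P5 - P2 - P4 - Depot: 26+39+21+18+26+32 = 162
Depot - P1 - P3 - P5 - P4 - P2 - Depot: 26+39+21+34+26+13 = 159
Depot - P1 - P4 - P2 - P3 - P5 - Depot: 26+20+26+3+21+20 = 116
Depot - P1 - P4 - P2 - P5 - P3 - Depot: 26+20+26+18+21+16 = 127
… (46 more)
Depot - P1 - P4 - P3 - P2 - P5 - Depot: 26+20+23+3+18+20 = 110  ← best
The minimum is 110.
One optimal route: Depot → P1 → P4 → P3 → P2 → P5 → Depot (or its reverse).

Minimum total distance: 110 km.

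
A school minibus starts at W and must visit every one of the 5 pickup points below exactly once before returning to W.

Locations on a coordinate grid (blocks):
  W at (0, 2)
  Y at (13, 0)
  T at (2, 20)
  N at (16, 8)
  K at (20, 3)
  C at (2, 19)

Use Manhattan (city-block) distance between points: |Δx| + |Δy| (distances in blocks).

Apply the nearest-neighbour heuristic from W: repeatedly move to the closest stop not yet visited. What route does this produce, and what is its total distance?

Nearest-neighbour total = 80 blocks; route W → Y → K → N → C → T → W.

From W: distances to unvisited — Y=15, C=19, T=20, K=21, N=22. Nearest is Y (15).
From Y: distances to unvisited — K=10, N=11, C=30, T=31. Nearest is K (10).
From K: distances to unvisited — N=9, C=34, T=35. Nearest is N (9).
From N: distances to unvisited — C=25, T=26. Nearest is C (25).
From C: distances to unvisited — T=1. Nearest is T (1).
Return T→W: 20.
Total = 15 + 10 + 9 + 25 + 1 + 20 = 80.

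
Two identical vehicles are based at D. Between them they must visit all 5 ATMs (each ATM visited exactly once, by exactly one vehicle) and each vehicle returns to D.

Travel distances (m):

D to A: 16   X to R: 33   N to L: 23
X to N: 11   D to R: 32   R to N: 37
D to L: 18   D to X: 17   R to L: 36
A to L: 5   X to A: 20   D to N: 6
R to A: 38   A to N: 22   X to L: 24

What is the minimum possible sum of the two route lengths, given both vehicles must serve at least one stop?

Minimum combined distance: 119 m.

Check every non-empty split of the stops between the two vehicles; for each half take its own optimal tour:
  {X} + {R, A, N, L}: 34 + 100 = 134
  {R} + {X, A, N, L}: 64 + 60 = 124
  {X, R} + {A, N, L}: 82 + 50 = 132
  {A} + {X, R, N, L}: 32 + 104 = 136
  {X, A} + {R, N, L}: 53 + 97 = 150
  {R, A} + {X, N, L}: 86 + 59 = 145
  … (15 splits in total)
  {N} + {X, R, A, L}: 12 + 107 = 119  ← best
Best: vehicle 1 D → N → D = 12; vehicle 2 D → X → R → L → A → D = 107; combined 119.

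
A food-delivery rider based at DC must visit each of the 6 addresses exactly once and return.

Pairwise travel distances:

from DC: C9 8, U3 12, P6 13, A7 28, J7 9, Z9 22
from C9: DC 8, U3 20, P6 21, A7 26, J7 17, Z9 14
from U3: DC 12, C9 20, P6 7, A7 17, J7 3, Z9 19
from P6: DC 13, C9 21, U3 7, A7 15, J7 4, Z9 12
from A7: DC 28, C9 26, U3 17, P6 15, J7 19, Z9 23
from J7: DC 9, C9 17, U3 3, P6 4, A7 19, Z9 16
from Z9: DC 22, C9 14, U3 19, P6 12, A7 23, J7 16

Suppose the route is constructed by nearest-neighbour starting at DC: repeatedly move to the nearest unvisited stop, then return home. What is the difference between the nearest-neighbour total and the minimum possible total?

DC: C9=8, J7=9, U3=12, P6=13, Z9=22, A7=28 ⇒ C9
C9: Z9=14, J7=17, U3=20, P6=21, A7=26 ⇒ Z9
Z9: P6=12, J7=16, U3=19, A7=23 ⇒ P6
P6: J7=4, U3=7, A7=15 ⇒ J7
J7: U3=3, A7=19 ⇒ U3
U3: A7=17 ⇒ A7
NN route DC → C9 → Z9 → P6 → J7 → U3 → A7 → DC costs 86.
Optimal: DC → C9 → Z9 → P6 → A7 → U3 → J7 → DC costs 78 (by enumerating all 360 distinct tours).
Excess = 86 − 78 = 8.

8 longer than the optimal tour.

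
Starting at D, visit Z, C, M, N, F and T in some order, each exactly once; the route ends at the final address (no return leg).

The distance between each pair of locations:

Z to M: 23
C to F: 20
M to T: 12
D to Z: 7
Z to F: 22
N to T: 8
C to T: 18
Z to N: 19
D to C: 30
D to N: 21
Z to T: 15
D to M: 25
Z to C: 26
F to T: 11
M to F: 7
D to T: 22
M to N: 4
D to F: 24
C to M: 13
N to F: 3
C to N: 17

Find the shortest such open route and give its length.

Minimum one-way distance = 53.

There are 6! = 720 possible orderings.
D→Z→C→M→N→F→T: 7+26+13+4+3+11 = 64
D→Z→C→M→N→T→F: 7+26+13+4+8+11 = 69
D→Z→C→M→F→N→T: 7+26+13+7+3+8 = 64
D→Z→C→M→F→T→N: 7+26+13+7+11+8 = 72
D→Z→C→M→T→N→F: 7+26+13+12+8+3 = 69
D→Z→C→M→T→F→N: 7+26+13+12+11+3 = 72
D→Z→C→N→M→F→T: 7+26+17+4+7+11 = 72
D→Z→C→N→M→T→F: 7+26+17+4+12+11 = 77
… (712 more)
D→Z→T→N→F→M→C: 7+15+8+3+7+13 = 53  ← best
The minimum is 53.
One shortest path: D → Z → T → N → F → M → C.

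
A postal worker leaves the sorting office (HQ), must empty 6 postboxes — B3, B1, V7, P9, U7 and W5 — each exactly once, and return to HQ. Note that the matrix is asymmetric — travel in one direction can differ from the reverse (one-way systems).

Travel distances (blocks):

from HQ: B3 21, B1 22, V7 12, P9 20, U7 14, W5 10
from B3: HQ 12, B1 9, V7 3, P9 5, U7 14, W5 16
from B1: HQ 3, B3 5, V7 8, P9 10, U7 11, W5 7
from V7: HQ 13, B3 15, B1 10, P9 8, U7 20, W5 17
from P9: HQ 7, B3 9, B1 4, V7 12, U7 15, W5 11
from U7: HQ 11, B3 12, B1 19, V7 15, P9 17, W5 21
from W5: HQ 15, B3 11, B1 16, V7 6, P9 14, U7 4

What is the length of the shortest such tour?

44 blocks — the shortest possible round trip.

HQ → B3 → B1 → V7 → P9 → U7 → W5 → HQ: 21+9+8+8+15+21+15 = 97
HQ → B3 → B1 → V7 → P9 → W5 → U7 → HQ: 21+9+8+8+11+4+11 = 72
HQ → B3 → B1 → V7 → U7 → P9 → W5 → HQ: 21+9+8+20+17+11+15 = 101
HQ → B3 → B1 → V7 → U7 → W5 → P9 → HQ: 21+9+8+20+21+14+7 = 100
HQ → B3 → B1 → V7 → W5 → P9 → U7 → HQ: 21+9+8+17+14+15+11 = 95
HQ → B3 → B1 → V7 → W5 → U7 → P9 → HQ: 21+9+8+17+4+17+7 = 83
HQ → B3 → B1 → P9 → V7 → U7 → W5 → HQ: 21+9+10+12+20+21+15 = 108
HQ → B3 → B1 → P9 → V7 → W5 → U7 → HQ: 21+9+10+12+17+4+11 = 84
… (712 more)
HQ → W5 → U7 → B3 → V7 → P9 → B1 → HQ: 10+4+12+3+8+4+3 = 44  ← best
The minimum is 44.
One optimal route: HQ → W5 → U7 → B3 → V7 → P9 → B1 → HQ.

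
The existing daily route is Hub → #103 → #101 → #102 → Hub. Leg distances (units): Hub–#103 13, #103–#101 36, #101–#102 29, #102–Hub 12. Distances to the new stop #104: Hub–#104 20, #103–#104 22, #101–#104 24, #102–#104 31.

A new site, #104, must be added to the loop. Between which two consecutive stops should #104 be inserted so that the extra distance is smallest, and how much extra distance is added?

Insertion cost between consecutive stops i–j is d(i,#104) + d(#104,j) − d(i,j):
  between Hub and #103: 20 + 22 − 13 = 29
  between #103 and #101: 22 + 24 − 36 = 10
  between #101 and #102: 24 + 31 − 29 = 26
  between #102 and Hub: 31 + 20 − 12 = 39
Cheapest insertion is between #103 and #101, adding 10.
New total = 90 + 10 = 100.

Adding 10 by placing #104 on the #103–#101 leg.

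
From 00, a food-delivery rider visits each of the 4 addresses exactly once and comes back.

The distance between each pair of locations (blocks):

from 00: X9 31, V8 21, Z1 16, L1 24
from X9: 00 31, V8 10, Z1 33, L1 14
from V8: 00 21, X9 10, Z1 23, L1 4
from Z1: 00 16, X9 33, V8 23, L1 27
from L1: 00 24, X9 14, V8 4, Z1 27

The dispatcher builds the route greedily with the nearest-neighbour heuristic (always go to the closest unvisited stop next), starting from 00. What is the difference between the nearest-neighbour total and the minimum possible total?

The nearest-neighbour route is 1 blocks longer than optimal.

00: Z1=16, V8=21, L1=24, X9=31 ⇒ Z1
Z1: V8=23, L1=27, X9=33 ⇒ V8
V8: L1=4, X9=10 ⇒ L1
L1: X9=14 ⇒ X9
NN route 00 → Z1 → V8 → L1 → X9 → 00 costs 88.
Optimal: 00 → Z1 → X9 → V8 → L1 → 00 costs 87 (by enumerating all 12 distinct tours).
Excess = 88 − 87 = 1.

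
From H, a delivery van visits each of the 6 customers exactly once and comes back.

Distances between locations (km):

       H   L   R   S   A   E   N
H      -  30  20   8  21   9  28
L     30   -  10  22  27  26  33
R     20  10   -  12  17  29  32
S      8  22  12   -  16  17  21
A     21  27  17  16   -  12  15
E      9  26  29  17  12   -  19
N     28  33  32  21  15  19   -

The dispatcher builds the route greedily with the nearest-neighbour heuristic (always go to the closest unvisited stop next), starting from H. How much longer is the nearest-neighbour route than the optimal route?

H: S=8, E=9, R=20, A=21, N=28, L=30 ⇒ S
S: R=12, A=16, E=17, N=21, L=22 ⇒ R
R: L=10, A=17, E=29, N=32 ⇒ L
L: E=26, A=27, N=33 ⇒ E
E: A=12, N=19 ⇒ A
A: N=15 ⇒ N
NN route H → S → R → L → E → A → N → H costs 111.
Optimal: H → S → R → L → N → A → E → H costs 99 (by enumerating all 360 distinct tours).
Excess = 111 − 99 = 12.

Excess over optimum: 12 km.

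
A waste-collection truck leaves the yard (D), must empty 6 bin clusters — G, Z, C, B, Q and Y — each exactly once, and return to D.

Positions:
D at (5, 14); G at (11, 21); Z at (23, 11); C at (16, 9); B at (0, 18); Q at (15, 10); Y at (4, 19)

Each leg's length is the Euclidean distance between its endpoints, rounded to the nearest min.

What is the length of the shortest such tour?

There are 360 distinct closed tours to check (reversals are equivalent).
D→G→Z→C→B→Q→Y→D: 9+16+7+18+17+14+5 = 86
D→G→Z→C→B→Y→Q→D: 9+16+7+18+4+14+11 = 79
D→G→Z→C→Q→B→Y→D: 9+16+7+1+17+4+5 = 59
D→G→Z→C→Q→Y→B→D: 9+16+7+1+14+4+6 = 57
D→G→Z→C→Y→B→Q→D: 9+16+7+16+4+17+11 = 80
D→G→Z→C→Y→Q→B→D: 9+16+7+16+14+17+6 = 85
D→G→Z→B→C→Q→Y→D: 9+16+24+18+1+14+5 = 87
D→G→Z→B→C→Y→Q→D: 9+16+24+18+16+14+11 = 108
… (352 more)
D→B→Y→G→Z→C→Q→D: 6+4+7+16+7+1+11 = 52  ← best
The minimum is 52.
One optimal route: D → B → Y → G → Z → C → Q → D (or its reverse).

Shortest round trip = 52 min.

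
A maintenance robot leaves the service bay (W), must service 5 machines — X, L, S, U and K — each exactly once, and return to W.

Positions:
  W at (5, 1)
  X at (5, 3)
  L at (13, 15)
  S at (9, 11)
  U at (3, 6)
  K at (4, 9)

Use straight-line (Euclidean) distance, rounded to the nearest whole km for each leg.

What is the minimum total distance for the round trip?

W - X - L - S - U - K - W: 2+14+6+8+3+8 = 41
W - X - L - S - K - U - W: 2+14+6+5+3+5 = 35
W - X - L - U - S - K - W: 2+14+13+8+5+8 = 50
W - X - L - U - K - S - W: 2+14+13+3+5+11 = 48
W - X - L - K - S - U - W: 2+14+11+5+8+5 = 45
W - X - L - K - U - S - W: 2+14+11+3+8+11 = 49
W - X - S - L - U - K - W: 2+9+6+13+3+8 = 41
W - X - S - L - K - U - W: 2+9+6+11+3+5 = 36
W - X - S - U - L - K - W: 2+9+8+13+11+8 = 51
W - X - S - U - K - L - W: 2+9+8+3+11+16 = 49
W - X - S - K - L - U - W: 2+9+5+11+13+5 = 45
W - X - S - K - U - L - W: 2+9+5+3+13+16 = 48
W - X - U - L - S - K - W: 2+4+13+6+5+8 = 38
W - X - U - L - K - S - W: 2+4+13+11+5+11 = 46
… (46 more)
The minimum is 35.
One optimal route: W → X → L → S → K → U → W (or its reverse).

Shortest round trip = 35 km.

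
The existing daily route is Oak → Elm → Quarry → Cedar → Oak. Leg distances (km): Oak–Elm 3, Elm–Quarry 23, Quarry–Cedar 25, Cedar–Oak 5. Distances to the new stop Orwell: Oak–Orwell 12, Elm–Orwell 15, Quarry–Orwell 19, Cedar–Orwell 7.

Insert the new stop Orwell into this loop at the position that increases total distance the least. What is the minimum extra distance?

Insertion cost between consecutive stops i–j is d(i,Orwell) + d(Orwell,j) − d(i,j):
  between Oak and Elm: 12 + 15 − 3 = 24
  between Elm and Quarry: 15 + 19 − 23 = 11
  between Quarry and Cedar: 19 + 7 − 25 = 1
  between Cedar and Oak: 7 + 12 − 5 = 14
Cheapest insertion is between Quarry and Cedar, adding 1.
New total = 56 + 1 = 57.

Adding 1 km by placing Orwell on the Quarry–Cedar leg.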